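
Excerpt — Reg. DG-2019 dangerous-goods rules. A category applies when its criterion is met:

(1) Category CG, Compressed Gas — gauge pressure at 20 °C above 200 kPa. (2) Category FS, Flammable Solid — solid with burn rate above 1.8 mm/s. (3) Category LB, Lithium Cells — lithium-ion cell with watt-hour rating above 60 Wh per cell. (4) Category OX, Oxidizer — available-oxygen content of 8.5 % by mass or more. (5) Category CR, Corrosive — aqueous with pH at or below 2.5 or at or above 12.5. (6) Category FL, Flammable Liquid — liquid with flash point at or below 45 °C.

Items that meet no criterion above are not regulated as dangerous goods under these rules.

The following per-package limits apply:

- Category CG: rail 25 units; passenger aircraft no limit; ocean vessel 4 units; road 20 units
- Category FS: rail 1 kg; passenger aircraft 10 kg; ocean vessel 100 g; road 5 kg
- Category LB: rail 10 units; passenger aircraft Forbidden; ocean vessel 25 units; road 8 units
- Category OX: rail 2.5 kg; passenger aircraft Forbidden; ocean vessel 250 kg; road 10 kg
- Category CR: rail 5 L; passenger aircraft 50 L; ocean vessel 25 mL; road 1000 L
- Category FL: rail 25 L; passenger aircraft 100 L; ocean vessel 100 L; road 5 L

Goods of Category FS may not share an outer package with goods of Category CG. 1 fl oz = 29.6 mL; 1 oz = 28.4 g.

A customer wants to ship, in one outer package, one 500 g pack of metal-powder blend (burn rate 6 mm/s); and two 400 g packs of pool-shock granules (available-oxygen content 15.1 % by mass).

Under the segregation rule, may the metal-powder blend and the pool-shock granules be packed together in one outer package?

Metal-powder blend: burn rate 6 mm/s > 1.8 mm/s → Category FS (Flammable Solid).
Available-oxygen content 15.1 % by mass meets the Category OX criterion (Oxidizer), so the pool-shock granules are Category OX.
No segregation rule bars Category FS with Category OX.

Yes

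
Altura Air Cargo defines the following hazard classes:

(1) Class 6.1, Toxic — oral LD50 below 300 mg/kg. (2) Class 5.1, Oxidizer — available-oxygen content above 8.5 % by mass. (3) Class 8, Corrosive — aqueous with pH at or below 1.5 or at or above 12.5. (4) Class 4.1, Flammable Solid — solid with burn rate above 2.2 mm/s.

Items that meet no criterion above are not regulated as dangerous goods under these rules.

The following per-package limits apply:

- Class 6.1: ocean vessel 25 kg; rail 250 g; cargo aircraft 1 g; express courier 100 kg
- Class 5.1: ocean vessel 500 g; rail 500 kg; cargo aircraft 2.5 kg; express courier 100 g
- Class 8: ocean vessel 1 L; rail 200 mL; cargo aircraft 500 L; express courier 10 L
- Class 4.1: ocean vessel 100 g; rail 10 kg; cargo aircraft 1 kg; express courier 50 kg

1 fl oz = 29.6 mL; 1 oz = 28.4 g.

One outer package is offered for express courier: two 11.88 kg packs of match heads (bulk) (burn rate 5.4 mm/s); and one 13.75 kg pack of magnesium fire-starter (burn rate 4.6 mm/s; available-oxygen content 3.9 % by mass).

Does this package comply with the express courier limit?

Match heads (bulk): burn rate 5.4 mm/s > 2.2 mm/s → Class 4.1 (Flammable Solid).
Magnesium fire-starter: burn rate 4.6 mm/s > 2.2 mm/s → Class 4.1 (Flammable Solid).
Total Class 4.1: (two 11.88 kg packs = 23.76 kg) + 13.75 kg = 37.51 kg.
37.51 kg is within the express courier limit of 50 kg for Class 4.1.

Yes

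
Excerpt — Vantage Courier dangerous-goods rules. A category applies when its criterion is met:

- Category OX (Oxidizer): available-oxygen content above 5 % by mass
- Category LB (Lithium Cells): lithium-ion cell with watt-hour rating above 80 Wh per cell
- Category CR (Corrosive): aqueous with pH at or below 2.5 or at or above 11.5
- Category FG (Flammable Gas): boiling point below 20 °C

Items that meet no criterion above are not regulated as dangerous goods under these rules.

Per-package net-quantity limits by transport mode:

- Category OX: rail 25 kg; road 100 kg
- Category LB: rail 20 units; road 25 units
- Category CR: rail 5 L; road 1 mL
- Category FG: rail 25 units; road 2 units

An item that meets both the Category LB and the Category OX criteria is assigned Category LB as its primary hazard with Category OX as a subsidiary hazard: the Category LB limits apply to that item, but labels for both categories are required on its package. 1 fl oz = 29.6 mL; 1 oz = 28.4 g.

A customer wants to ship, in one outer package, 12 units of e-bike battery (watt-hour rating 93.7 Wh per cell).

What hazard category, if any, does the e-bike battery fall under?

E-bike battery: watt-hour rating 93.7 Wh per cell > 80 Wh per cell → Category LB (Lithium Cells).

Category LB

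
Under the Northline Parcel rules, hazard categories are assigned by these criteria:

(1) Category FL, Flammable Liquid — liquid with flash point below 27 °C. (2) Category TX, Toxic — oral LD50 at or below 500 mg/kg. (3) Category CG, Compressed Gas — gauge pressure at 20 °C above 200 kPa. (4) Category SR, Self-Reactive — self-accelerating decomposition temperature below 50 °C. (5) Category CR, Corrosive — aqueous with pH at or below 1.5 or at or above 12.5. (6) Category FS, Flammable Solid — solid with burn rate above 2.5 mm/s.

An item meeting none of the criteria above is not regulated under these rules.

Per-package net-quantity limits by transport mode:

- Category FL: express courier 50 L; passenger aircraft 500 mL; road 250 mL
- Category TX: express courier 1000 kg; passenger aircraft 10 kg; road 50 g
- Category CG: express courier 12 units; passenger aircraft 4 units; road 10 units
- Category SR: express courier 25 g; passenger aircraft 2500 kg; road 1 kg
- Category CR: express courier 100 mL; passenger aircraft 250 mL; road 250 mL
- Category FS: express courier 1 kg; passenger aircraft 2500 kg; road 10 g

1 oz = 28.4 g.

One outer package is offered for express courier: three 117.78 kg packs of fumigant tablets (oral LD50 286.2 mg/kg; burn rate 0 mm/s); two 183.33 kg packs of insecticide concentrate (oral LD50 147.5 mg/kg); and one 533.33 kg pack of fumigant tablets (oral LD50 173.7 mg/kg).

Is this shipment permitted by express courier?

No

Oral LD50 286.2 mg/kg meets the Category TX criterion (Toxic), so the fumigant tablets are Category TX.
With oral LD50 147.5 mg/kg (≤ 500 mg/kg), the insecticide concentrate falls in Category TX.
With oral LD50 173.7 mg/kg (≤ 500 mg/kg), the fumigant tablets fall in Category TX.
Category TX net quantity: (three 117.78 kg packs = 353.34 kg) + (two 183.33 kg packs = 366.66 kg) + 533.33 kg = 1253.33 kg.
1253.33 kg exceeds the express courier limit of 1000 kg for Category TX.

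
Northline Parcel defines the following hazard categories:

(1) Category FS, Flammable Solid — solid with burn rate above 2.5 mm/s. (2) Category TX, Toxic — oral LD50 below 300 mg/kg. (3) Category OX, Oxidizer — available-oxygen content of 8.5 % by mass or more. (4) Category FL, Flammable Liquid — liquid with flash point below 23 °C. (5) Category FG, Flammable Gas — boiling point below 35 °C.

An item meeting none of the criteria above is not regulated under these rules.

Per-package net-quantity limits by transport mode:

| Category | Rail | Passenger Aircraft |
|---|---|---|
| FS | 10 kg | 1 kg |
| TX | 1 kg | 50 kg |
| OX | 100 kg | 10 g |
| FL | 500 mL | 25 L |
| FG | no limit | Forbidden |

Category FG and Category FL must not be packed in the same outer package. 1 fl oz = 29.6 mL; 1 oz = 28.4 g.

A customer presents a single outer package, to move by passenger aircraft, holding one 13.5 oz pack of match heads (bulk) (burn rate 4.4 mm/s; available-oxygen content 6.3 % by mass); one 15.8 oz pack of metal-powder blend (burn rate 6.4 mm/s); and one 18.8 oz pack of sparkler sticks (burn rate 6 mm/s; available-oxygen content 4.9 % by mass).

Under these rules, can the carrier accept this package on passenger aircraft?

Burn rate 4.4 mm/s meets the Category FS criterion (Flammable Solid), so the match heads (bulk) are Category FS.
Metal-powder blend: burn rate 6.4 mm/s > 2.5 mm/s → Category FS (Flammable Solid).
Sparkler sticks: burn rate 6 mm/s > 2.5 mm/s → Category FS (Flammable Solid).
Total Category FS: (one 13.5 oz pack = 383.4 g) + (one 15.8 oz pack = 448.72 g) + (one 18.8 oz pack = 533.92 g) = 1366.04 g.
That exceeds the Category FS passenger aircraft limit of 1 kg.

No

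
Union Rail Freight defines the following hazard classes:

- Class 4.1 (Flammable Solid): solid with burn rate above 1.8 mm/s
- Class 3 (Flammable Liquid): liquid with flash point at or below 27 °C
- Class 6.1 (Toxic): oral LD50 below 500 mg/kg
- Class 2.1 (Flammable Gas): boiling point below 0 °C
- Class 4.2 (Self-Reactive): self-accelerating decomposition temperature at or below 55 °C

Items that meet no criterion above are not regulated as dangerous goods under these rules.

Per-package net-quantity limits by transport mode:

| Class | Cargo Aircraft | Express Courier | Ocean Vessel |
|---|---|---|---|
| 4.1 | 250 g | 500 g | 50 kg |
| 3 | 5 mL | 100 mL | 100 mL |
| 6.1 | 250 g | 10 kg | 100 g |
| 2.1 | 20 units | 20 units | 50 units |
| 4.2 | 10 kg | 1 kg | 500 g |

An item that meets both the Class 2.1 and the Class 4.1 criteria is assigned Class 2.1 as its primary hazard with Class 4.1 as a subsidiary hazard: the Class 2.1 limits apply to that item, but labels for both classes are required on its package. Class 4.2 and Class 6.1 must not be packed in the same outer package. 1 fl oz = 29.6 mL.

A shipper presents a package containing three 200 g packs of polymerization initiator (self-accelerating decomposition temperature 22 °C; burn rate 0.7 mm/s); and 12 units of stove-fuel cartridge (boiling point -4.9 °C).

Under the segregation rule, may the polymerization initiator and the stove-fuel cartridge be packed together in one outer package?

Yes

With self-accelerating decomposition temperature 22 °C (≤ 55 °C), the polymerization initiator falls in Class 4.2.
With boiling point -4.9 °C (< 0 °C), the stove-fuel cartridge falls in Class 2.1.
No segregation rule bars Class 4.2 with Class 2.1.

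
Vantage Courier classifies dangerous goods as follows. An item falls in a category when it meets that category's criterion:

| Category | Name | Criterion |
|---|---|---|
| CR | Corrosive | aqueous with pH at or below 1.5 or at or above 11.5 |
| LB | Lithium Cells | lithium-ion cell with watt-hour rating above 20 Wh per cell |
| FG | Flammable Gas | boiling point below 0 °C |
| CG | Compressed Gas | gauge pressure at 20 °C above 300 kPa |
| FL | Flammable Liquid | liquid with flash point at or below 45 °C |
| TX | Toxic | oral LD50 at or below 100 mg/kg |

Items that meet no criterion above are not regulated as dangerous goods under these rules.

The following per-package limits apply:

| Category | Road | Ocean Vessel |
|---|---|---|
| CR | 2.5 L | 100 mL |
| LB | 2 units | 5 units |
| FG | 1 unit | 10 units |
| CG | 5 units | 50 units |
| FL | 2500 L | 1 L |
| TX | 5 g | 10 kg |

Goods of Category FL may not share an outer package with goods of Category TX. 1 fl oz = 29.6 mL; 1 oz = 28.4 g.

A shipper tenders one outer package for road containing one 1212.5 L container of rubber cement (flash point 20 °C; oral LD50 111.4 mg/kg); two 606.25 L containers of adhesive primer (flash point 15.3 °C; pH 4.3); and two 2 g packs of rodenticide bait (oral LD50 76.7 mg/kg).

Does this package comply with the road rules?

Flash point 20 °C meets the Category FL criterion (Flammable Liquid), so the rubber cement is Category FL.
Flash point 15.3 °C meets the Category FL criterion (Flammable Liquid), so the adhesive primer is Category FL.
Oral LD50 76.7 mg/kg meets the Category TX criterion (Toxic), so the rodenticide bait is Category TX.
Total Category FL: 1212.5 L + (two 606.25 L containers = 1212.5 L) = 2425 L.
That is within the Category FL road limit of 2500 L.
Category TX quantity: two 2 g packs = 4 g.
4 g is within the road limit of 5 g for Category TX.
Category FL and Category TX may not share an outer package.

No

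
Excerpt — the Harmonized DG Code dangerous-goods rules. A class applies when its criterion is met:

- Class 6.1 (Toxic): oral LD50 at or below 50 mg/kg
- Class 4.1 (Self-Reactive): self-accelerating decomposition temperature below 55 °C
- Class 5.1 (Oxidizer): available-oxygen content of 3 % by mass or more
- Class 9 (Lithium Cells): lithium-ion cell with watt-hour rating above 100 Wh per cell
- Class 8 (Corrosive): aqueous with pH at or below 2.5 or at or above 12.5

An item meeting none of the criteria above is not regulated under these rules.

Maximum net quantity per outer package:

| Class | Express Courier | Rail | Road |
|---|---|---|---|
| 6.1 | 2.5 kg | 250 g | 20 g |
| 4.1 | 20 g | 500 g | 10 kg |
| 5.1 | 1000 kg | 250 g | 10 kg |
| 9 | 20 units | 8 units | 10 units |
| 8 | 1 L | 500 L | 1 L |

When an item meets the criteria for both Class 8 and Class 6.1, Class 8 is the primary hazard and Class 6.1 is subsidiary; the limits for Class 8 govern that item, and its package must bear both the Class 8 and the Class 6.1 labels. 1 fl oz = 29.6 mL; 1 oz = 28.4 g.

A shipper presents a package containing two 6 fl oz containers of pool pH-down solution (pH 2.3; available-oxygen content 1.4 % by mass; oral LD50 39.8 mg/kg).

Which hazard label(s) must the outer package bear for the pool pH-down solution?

With pH 2.3 (≤ 2.5), the pool pH-down solution falls in Class 8.
The pool pH-down solution has oral LD50 39.8 mg/kg, which is ≤ 50 mg/kg, so it is Class 6.1 (Toxic).
By the precedence rule Class 8 is primary and Class 6.1 is subsidiary, and that rule requires both labels on the package.

Class 6.1 and 8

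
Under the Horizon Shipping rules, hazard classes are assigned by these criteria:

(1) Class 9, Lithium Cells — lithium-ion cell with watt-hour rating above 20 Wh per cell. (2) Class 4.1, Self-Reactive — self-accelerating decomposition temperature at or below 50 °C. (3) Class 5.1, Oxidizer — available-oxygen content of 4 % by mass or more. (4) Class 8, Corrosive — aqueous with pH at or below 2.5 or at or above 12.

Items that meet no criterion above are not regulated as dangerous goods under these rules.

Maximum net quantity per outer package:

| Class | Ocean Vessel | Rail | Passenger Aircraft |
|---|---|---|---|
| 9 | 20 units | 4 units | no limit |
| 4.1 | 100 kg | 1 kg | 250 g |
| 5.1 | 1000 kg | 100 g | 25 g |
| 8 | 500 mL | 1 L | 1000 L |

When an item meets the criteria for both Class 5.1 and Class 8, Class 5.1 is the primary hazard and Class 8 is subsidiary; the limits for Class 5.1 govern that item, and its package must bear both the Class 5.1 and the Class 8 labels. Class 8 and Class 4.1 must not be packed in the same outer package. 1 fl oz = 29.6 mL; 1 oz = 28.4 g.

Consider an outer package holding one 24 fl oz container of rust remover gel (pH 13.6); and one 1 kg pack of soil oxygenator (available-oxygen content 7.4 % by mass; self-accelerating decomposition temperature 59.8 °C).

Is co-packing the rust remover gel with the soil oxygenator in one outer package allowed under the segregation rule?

Yes

pH 13.6 meets the Class 8 criterion (Corrosive), so the rust remover gel is Class 8.
With available-oxygen content 7.4 % by mass (≥ 4 % by mass), the soil oxygenator falls in Class 5.1.
No segregation rule bars Class 8 with Class 5.1.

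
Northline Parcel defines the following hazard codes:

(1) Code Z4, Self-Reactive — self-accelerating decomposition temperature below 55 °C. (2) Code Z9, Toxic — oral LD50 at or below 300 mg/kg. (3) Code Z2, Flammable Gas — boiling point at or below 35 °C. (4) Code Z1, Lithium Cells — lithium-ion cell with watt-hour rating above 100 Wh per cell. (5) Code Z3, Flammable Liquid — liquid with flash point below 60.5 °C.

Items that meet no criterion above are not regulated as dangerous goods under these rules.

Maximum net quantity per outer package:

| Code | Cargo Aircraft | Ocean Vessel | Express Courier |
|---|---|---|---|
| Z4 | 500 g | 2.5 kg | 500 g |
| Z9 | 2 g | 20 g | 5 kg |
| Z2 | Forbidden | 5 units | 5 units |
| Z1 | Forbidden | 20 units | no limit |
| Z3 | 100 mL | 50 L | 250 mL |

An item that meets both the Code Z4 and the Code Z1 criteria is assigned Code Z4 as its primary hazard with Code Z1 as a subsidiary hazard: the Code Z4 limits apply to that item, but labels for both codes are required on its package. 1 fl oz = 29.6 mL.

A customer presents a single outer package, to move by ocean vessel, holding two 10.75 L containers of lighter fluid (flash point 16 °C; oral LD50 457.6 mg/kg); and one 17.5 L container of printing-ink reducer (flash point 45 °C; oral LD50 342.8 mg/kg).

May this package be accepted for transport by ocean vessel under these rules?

Lighter fluid: flash point 16 °C < 60.5 °C → Code Z3 (Flammable Liquid).
With flash point 45 °C (< 60.5 °C), the printing-ink reducer falls in Code Z3.
Total Code Z3: (two 10.75 L containers = 21.5 L) + 17.5 L = 39 L.
39 L ≤ 50 L (ocean vessel limit, Code Z3) — within limit.

Yes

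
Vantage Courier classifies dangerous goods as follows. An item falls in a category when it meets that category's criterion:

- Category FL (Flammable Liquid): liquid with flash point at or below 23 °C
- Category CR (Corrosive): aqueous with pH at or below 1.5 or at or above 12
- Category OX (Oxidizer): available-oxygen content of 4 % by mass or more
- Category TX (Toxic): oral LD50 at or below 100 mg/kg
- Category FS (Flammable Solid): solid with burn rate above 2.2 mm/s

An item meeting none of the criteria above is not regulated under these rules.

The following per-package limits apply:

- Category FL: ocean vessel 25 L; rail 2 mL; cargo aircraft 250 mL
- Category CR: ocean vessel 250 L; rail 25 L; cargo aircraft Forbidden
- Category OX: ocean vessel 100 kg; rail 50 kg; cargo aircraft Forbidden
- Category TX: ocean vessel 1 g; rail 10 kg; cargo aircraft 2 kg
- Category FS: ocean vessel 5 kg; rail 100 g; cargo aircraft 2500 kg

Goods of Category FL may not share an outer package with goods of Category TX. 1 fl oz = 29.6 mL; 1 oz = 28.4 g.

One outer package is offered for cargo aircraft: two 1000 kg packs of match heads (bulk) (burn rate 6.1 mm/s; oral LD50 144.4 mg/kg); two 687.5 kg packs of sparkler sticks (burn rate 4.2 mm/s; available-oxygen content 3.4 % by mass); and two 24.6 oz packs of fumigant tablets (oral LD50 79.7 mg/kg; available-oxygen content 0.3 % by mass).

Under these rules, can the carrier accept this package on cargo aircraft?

No

The match heads (bulk) have burn rate 6.1 mm/s, which is > 2.2 mm/s, so they are Category FS (Flammable Solid).
With burn rate 4.2 mm/s (> 2.2 mm/s), the sparkler sticks fall in Category FS.
The fumigant tablets have oral LD50 79.7 mg/kg, which is ≤ 100 mg/kg, so they are Category TX (Toxic).
Total Category FS: (two 1000 kg packs = 2000 kg) + (two 687.5 kg packs = 1375 kg) = 3375 kg.
That exceeds the Category FS cargo aircraft limit of 2500 kg.
Category TX quantity: two 24.6 oz packs = 1397.28 g.
That is within the Category TX cargo aircraft limit of 2 kg.
The segregation rule (Category FL with Category TX) does not apply to Category FS with Category TX.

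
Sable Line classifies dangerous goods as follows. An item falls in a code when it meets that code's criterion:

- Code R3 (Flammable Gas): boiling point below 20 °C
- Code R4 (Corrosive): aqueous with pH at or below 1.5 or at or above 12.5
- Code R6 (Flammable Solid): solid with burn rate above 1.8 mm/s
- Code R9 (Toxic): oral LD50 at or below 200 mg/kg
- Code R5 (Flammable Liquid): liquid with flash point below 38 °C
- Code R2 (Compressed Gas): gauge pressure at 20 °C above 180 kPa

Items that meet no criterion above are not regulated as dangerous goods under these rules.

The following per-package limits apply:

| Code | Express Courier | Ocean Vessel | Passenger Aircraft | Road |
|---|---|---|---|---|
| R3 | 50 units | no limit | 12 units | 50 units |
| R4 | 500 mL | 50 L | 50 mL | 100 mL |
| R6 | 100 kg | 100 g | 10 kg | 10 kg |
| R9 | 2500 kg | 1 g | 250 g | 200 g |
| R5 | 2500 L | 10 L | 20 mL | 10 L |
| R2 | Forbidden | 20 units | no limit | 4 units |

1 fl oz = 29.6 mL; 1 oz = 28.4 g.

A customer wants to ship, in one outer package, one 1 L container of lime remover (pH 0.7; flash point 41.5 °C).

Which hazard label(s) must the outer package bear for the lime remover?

With pH 0.7 (≤ 1.5), the lime remover falls in Code R4.
Only the Code R4 label is required.

Code R4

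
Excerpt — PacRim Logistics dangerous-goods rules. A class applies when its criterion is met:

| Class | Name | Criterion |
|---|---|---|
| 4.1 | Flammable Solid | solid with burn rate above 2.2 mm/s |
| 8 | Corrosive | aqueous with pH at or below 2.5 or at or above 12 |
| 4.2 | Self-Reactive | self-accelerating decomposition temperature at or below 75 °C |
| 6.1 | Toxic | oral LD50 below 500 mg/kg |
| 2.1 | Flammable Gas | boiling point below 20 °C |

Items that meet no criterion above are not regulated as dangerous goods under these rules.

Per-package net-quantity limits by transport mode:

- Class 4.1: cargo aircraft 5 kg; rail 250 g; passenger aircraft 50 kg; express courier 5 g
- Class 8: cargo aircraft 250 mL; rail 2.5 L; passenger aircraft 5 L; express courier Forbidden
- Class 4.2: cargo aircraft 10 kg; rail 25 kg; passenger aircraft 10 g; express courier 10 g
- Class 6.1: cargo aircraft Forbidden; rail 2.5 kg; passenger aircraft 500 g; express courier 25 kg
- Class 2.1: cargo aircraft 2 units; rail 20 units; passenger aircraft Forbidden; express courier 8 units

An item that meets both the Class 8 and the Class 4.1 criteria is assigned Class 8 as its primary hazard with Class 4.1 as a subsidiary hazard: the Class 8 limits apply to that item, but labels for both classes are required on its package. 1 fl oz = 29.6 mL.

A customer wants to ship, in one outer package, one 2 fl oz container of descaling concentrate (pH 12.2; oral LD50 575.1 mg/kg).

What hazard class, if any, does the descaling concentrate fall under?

pH 12.2 meets the Class 8 criterion (Corrosive), so the descaling concentrate is Class 8.

Class 8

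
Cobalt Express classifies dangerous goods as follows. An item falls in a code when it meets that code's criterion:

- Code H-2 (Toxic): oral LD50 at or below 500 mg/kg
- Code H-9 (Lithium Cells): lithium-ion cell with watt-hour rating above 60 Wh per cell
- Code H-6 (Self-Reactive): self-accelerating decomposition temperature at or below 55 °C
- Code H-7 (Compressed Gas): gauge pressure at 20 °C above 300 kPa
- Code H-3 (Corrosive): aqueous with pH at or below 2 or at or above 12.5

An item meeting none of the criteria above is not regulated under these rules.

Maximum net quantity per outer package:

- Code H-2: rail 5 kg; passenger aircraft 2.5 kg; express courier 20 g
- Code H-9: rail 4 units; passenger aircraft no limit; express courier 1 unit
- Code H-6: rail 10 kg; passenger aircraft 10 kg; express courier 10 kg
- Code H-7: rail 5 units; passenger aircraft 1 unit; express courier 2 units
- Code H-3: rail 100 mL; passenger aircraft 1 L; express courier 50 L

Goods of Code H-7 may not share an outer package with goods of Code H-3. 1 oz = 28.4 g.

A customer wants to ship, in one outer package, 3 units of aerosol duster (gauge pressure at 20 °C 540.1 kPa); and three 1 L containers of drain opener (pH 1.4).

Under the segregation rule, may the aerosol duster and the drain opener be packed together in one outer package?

No

The aerosol duster has gauge pressure at 20 °C 540.1 kPa, which is > 300 kPa, so it is Code H-7 (Compressed Gas).
Drain opener: pH 1.4 ≤ 2 → Code H-3 (Corrosive).
Code H-7 and Code H-3 may not share an outer package.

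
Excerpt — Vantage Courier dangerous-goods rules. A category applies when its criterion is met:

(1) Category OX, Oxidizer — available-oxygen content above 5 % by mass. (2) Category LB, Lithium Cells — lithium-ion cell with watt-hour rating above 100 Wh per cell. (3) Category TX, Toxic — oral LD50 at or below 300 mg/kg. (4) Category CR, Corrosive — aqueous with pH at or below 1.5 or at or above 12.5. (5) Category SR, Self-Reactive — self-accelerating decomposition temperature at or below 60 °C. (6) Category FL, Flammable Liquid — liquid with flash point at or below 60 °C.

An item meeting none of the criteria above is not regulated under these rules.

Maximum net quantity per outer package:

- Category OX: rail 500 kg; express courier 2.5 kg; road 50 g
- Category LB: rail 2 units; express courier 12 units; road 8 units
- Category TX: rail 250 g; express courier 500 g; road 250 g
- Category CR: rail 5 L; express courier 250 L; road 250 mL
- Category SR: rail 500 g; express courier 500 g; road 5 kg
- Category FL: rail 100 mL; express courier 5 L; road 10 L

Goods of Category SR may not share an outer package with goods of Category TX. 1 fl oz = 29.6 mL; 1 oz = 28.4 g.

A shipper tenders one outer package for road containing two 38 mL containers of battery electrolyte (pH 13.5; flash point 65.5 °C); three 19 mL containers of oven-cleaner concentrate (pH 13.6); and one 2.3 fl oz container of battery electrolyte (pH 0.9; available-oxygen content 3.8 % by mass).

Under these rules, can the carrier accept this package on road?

Yes

pH 13.5 meets the Category CR criterion (Corrosive), so the battery electrolyte is Category CR.
pH 13.6 meets the Category CR criterion (Corrosive), so the oven-cleaner concentrate is Category CR.
The battery electrolyte has pH 0.9, which is ≤ 1.5, so it is Category CR (Corrosive).
Category CR net quantity: (two 38 mL containers = 76 mL) + (three 19 mL containers = 57 mL) + (one 2.3 fl oz container = 68.08 mL) = 201.08 mL.
201.08 mL is within the road limit of 250 mL for Category CR.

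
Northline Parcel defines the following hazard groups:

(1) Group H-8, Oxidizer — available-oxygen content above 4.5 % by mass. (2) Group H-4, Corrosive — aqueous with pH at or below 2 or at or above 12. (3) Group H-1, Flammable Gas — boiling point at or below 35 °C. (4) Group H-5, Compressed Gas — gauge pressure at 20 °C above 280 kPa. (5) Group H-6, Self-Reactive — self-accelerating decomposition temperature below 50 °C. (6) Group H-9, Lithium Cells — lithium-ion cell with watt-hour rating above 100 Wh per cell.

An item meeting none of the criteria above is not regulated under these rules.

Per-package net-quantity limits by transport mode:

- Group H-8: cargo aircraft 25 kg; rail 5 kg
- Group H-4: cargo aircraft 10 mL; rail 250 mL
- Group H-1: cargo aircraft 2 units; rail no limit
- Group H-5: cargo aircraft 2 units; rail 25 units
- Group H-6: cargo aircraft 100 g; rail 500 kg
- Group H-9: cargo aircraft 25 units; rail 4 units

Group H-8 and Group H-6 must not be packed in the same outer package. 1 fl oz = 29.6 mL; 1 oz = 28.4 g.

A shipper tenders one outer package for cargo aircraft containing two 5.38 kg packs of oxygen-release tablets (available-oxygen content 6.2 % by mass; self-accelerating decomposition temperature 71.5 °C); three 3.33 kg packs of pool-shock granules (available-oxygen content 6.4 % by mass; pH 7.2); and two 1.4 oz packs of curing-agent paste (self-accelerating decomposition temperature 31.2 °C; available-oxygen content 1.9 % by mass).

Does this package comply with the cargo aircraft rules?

Oxygen-release tablets: available-oxygen content 6.2 % by mass > 4.5 % by mass → Group H-8 (Oxidizer).
With available-oxygen content 6.4 % by mass (> 4.5 % by mass), the pool-shock granules fall in Group H-8.
With self-accelerating decomposition temperature 31.2 °C (< 50 °C), the curing-agent paste falls in Group H-6.
Group H-8 net quantity: (two 5.38 kg packs = 10.76 kg) + (three 3.33 kg packs = 9.99 kg) = 20.75 kg.
20.75 kg is within the cargo aircraft limit of 25 kg for Group H-8.
Group H-6 quantity: two 1.4 oz packs = 79.52 g.
79.52 g ≤ 100 g (cargo aircraft limit, Group H-6) — within limit.
Group H-8 and Group H-6 may not share an outer package.

No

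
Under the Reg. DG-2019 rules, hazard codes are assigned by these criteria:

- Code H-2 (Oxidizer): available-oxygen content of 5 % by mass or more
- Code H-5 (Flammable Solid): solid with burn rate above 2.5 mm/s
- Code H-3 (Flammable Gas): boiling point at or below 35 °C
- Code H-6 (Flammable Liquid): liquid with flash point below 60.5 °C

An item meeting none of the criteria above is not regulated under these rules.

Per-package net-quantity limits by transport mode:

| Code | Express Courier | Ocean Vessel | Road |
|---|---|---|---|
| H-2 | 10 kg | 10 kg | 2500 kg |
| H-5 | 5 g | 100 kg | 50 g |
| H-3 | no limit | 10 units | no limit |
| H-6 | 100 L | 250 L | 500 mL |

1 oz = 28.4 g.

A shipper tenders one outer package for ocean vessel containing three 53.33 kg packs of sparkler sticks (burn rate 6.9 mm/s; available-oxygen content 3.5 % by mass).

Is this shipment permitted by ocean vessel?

The sparkler sticks have burn rate 6.9 mm/s, which is > 2.5 mm/s, so they are Code H-5 (Flammable Solid).
Code H-5 quantity: three 53.33 kg packs = 159.99 kg.
159.99 kg exceeds the ocean vessel limit of 100 kg for Code H-5.

No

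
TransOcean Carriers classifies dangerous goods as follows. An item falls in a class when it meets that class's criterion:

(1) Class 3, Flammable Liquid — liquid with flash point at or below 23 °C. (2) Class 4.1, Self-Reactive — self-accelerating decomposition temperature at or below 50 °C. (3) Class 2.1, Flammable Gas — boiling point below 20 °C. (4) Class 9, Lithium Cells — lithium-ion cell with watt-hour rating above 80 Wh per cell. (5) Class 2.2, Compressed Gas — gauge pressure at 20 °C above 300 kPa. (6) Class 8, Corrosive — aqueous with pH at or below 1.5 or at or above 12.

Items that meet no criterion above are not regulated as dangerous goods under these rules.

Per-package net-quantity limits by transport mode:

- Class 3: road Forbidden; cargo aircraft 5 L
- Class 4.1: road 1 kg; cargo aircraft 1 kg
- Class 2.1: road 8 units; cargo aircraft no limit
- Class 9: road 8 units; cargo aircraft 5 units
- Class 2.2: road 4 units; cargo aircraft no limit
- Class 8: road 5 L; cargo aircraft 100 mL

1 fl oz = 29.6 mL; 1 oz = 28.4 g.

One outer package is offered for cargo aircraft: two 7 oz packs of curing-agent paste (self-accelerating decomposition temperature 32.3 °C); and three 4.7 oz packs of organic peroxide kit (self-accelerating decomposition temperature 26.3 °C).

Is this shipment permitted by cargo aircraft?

The curing-agent paste has self-accelerating decomposition temperature 32.3 °C, which is ≤ 50 °C, so it is Class 4.1 (Self-Reactive).
Self-accelerating decomposition temperature 26.3 °C meets the Class 4.1 criterion (Self-Reactive), so the organic peroxide kit is Class 4.1.
Total Class 4.1: (two 7 oz packs = 397.6 g) + (three 4.7 oz packs = 400.44 g) = 798.04 g.
That is within the Class 4.1 cargo aircraft limit of 1 kg.

Yes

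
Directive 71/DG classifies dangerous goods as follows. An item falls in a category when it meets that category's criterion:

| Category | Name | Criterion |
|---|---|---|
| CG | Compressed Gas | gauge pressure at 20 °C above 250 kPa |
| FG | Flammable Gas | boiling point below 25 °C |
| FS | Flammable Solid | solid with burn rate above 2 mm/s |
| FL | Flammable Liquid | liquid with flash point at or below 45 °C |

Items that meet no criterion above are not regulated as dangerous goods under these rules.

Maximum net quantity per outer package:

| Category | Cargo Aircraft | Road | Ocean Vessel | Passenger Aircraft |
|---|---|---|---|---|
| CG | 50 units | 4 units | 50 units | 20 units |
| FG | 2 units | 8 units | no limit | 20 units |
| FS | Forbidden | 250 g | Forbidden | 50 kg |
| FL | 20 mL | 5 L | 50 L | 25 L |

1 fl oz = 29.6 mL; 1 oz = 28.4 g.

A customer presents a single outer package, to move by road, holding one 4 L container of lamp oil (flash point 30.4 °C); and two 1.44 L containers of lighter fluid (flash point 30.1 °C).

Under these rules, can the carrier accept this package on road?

No

With flash point 30.4 °C (≤ 45 °C), the lamp oil falls in Category FL.
Lighter fluid: flash point 30.1 °C ≤ 45 °C → Category FL (Flammable Liquid).
Category FL net quantity: 4 L + (two 1.44 L containers = 2.88 L) = 6.88 L.
6.88 L exceeds the road limit of 5 L for Category FL.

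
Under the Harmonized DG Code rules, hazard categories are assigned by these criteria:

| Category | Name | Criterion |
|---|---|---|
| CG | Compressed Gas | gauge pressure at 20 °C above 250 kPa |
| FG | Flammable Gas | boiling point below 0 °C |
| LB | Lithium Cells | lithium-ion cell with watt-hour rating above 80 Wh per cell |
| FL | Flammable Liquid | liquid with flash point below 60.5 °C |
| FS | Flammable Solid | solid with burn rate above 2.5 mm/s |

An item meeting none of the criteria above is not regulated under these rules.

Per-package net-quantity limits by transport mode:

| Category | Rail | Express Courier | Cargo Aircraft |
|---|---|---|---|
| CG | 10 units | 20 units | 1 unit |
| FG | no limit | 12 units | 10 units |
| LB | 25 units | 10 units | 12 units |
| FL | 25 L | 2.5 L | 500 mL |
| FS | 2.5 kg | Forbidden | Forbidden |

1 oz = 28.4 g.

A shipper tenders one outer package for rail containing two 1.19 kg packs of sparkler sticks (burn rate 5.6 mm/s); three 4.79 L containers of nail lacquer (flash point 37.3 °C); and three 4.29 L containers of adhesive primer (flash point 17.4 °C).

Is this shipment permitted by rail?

No

With burn rate 5.6 mm/s (> 2.5 mm/s), the sparkler sticks fall in Category FS.
The nail lacquer has flash point 37.3 °C, which is < 60.5 °C, so it is Category FL (Flammable Liquid).
With flash point 17.4 °C (< 60.5 °C), the adhesive primer falls in Category FL.
Total Category FL: (three 4.79 L containers = 14.37 L) + (three 4.29 L containers = 12.87 L) = 27.24 L.
That exceeds the Category FL rail limit of 25 L.
Category FS quantity: two 1.19 kg packs = 2.38 kg.
That is within the Category FS rail limit of 2.5 kg.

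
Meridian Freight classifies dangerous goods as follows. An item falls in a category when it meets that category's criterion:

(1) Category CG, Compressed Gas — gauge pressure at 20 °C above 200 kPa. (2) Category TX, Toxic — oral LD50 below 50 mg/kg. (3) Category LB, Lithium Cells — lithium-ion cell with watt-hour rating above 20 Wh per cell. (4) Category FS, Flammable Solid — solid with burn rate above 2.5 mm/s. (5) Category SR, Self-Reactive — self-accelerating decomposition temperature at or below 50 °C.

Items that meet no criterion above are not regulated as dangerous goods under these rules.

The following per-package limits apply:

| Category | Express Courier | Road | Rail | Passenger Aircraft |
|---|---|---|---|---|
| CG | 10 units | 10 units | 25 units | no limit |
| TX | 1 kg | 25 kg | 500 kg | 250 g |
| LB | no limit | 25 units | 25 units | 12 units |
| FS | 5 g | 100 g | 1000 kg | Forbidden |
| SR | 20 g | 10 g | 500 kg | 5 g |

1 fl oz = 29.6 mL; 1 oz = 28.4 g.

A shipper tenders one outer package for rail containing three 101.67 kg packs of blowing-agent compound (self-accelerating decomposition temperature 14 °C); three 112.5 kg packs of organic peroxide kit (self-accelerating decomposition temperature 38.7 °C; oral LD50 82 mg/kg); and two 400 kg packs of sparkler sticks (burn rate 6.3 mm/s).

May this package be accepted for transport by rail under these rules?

With self-accelerating decomposition temperature 14 °C (≤ 50 °C), the blowing-agent compound falls in Category SR.
Organic peroxide kit: self-accelerating decomposition temperature 38.7 °C ≤ 50 °C → Category SR (Self-Reactive).
Sparkler sticks: burn rate 6.3 mm/s > 2.5 mm/s → Category FS (Flammable Solid).
Total Category SR: (three 101.67 kg packs = 305.01 kg) + (three 112.5 kg packs = 337.5 kg) = 642.51 kg.
That exceeds the Category SR rail limit of 500 kg.
Category FS quantity: two 400 kg packs = 800 kg.
That is within the Category FS rail limit of 1000 kg.

No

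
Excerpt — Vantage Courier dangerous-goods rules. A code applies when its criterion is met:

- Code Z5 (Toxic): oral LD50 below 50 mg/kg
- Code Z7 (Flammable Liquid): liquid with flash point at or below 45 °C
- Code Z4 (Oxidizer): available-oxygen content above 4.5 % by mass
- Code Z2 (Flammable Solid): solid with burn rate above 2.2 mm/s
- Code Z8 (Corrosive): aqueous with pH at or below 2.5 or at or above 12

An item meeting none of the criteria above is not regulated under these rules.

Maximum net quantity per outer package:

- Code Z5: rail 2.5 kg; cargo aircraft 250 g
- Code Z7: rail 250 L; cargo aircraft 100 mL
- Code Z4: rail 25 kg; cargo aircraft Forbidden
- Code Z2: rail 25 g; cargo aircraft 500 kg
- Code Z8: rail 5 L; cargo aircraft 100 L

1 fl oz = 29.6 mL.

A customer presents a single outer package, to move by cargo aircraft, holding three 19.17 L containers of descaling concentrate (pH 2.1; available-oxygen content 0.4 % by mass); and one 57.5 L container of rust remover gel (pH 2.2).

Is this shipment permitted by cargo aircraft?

No

pH 2.1 meets the Code Z8 criterion (Corrosive), so the descaling concentrate is Code Z8.
With pH 2.2 (≤ 2.5), the rust remover gel falls in Code Z8.
Code Z8 net quantity: (three 19.17 L containers = 57.51 L) + 57.5 L = 115.01 L.
That exceeds the Code Z8 cargo aircraft limit of 100 L.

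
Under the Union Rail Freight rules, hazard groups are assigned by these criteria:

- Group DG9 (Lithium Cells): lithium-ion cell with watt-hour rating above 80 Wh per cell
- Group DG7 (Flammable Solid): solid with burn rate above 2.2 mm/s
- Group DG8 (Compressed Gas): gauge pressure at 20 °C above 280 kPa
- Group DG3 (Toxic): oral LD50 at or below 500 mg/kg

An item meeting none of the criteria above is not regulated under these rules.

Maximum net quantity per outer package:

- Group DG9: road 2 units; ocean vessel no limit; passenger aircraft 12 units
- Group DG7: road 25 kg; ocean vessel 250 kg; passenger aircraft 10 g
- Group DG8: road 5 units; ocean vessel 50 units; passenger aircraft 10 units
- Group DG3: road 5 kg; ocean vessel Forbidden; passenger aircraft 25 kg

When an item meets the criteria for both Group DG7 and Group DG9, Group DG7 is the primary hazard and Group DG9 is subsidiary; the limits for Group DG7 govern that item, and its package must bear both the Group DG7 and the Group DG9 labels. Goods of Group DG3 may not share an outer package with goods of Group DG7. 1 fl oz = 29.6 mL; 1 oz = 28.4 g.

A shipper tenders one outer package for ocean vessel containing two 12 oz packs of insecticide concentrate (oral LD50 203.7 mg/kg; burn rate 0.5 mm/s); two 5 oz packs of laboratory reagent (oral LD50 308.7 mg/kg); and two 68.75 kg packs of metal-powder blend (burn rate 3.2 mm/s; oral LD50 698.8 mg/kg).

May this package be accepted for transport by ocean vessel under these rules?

With oral LD50 203.7 mg/kg (≤ 500 mg/kg), the insecticide concentrate falls in Group DG3.
Oral LD50 308.7 mg/kg meets the Group DG3 criterion (Toxic), so the laboratory reagent is Group DG3.
With burn rate 3.2 mm/s (> 2.2 mm/s), the metal-powder blend falls in Group DG7.
Total Group DG3: (two 12 oz packs = 681.6 g) + (two 5 oz packs = 284 g) = 965.6 g.
Group DG3 is Forbidden by ocean vessel.
Group DG7 quantity: two 68.75 kg packs = 137.5 kg.
137.5 kg is within the ocean vessel limit of 250 kg for Group DG7.
Group DG3 and Group DG7 may not share an outer package.

No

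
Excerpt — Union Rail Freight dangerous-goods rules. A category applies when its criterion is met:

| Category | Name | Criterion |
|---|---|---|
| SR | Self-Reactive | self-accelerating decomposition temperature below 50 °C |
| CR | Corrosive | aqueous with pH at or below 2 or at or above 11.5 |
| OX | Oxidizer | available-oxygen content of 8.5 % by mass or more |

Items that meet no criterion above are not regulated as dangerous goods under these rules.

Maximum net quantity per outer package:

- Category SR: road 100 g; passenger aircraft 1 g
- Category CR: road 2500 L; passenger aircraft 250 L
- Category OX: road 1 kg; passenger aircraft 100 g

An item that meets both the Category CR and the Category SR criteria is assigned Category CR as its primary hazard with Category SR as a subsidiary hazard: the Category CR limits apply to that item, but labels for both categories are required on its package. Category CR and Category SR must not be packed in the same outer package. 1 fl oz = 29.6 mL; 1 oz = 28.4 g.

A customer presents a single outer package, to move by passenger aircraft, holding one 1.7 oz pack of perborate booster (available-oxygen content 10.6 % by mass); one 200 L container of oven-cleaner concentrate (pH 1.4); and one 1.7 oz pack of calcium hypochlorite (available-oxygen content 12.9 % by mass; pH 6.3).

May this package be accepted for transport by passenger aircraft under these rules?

The perborate booster has available-oxygen content 10.6 % by mass, which is ≥ 8.5 % by mass, so it is Category OX (Oxidizer).
With pH 1.4 (≤ 2), the oven-cleaner concentrate falls in Category CR.
With available-oxygen content 12.9 % by mass (≥ 8.5 % by mass), the calcium hypochlorite falls in Category OX.
Category OX net quantity: (one 1.7 oz pack = 48.28 g) + (one 1.7 oz pack = 48.28 g) = 96.56 g.
96.56 g ≤ 100 g (passenger aircraft limit, Category OX) — within limit.
Category CR quantity: 200 L.
200 L is within the passenger aircraft limit of 250 L for Category CR.
The segregation rule (Category CR with Category SR) does not apply to Category OX with Category CR.
Every hazard category is within its passenger aircraft limit and no segregation rule is violated.

Yes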